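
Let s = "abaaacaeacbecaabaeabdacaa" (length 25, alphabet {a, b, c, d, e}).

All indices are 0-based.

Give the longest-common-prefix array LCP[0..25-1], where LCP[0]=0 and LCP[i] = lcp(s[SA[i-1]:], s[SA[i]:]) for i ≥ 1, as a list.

sorted suffixes:
  #0 SA[0]=24  'a'
  #1 SA[1]=23  'aa'
  #2 SA[2]=2  'aaacaeacbecaabaeabdacaa'
  #3 SA[3]=13  'aabaeabdacaa'
  #4 SA[4]=3  'aacaeacbecaabaeabdacaa'
  #5 SA[5]=0  'abaaacaeacbecaabaeabdacaa'
  #6 SA[6]=14  'abaeabdacaa'
  #7 SA[7]=18  'abdacaa'
  #8 SA[8]=21  'acaa'
  #9 SA[9]=4  'acaeacbecaabaeabdacaa'
  #10 SA[10]=8  'acbecaabaeabdacaa'
  #11 SA[11]=16  'aeabdacaa'
  #12 SA[12]=6  'aeacbecaabaeabdacaa'
  #13 SA[13]=1  'baaacaeacbecaabaeabdacaa'
  #14 SA[14]=15  'baeabdacaa'
  #15 SA[15]=19  'bdacaa'
  #16 SA[16]=10  'becaabaeabdacaa'
  #17 SA[17]=22  'caa'
  #18 SA[18]=12  'caabaeabdacaa'
  #19 SA[19]=5  'caeacbecaabaeabdacaa'
  #20 SA[20]=9  'cbecaabaeabdacaa'
  #21 SA[21]=20  'dacaa'
  #22 SA[22]=17  'eabdacaa'
  #23 SA[23]=7  'eacbecaabaeabdacaa'
  #24 SA[24]=11  'ecaabaeabdacaa'

SA = [24, 23, 2, 13, 3, 0, 14, 18, 21, 4, 8, 16, 6, 1, 15, 19, 10, 22, 12, 5, 9, 20, 17, 7, 11]
i: (SA[i-1],SA[i]) lcp shared
  1: (24,23) 1 'a'
  2: (23,2) 2 'aa'
  3: (2,13) 2 'aa'
  4: (13,3) 2 'aa'
  5: (3,0) 1 'a'
  6: (0,14) 3 'aba'
  7: (14,18) 2 'ab'
  8: (18,21) 1 'a'
  9: (21,4) 3 'aca'
  10: (4,8) 2 'ac'
  11: (8,16) 1 'a'
  12: (16,6) 3 'aea'
  13: (6,1) 0 ''
  14: (1,15) 2 'ba'
  15: (15,19) 1 'b'
  16: (19,10) 1 'b'
  17: (10,22) 0 ''
  18: (22,12) 3 'caa'
  19: (12,5) 2 'ca'
  20: (5,9) 1 'c'
  21: (9,20) 0 ''
  22: (20,17) 0 ''
  23: (17,7) 2 'ea'
  24: (7,11) 1 'e'

[0, 1, 2, 2, 2, 1, 3, 2, 1, 3, 2, 1, 3, 0, 2, 1, 1, 0, 3, 2, 1, 0, 0, 2, 1]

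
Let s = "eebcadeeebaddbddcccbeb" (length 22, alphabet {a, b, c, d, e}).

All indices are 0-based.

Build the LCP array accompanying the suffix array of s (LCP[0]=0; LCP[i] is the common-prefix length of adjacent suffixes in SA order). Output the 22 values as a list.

[0, 2, 0, 1, 1, 1, 1, 0, 1, 1, 2, 0, 1, 1, 2, 1, 0, 2, 2, 1, 3, 2]

rank→(start, suffix):
  0 → (10, 'addbddcccbeb')
  1 → (4, 'adeeebaddbddcccbeb')
  2 → (21, 'b')
  3 → (9, 'baddbddcccbeb')
  4 → (2, 'bcadeeebaddbddcccbeb')
  5 → (13, 'bddcccbeb')
  6 → (19, 'beb')
  7 → (3, 'cadeeebaddbddcccbeb')
  8 → (18, 'cbeb')
  9 → (17, 'ccbeb')
  10 → (16, 'cccbeb')
  11 → (12, 'dbddcccbeb')
  12 → (15, 'dcccbeb')
  13 → (11, 'ddbddcccbeb')
  14 → (14, 'ddcccbeb')
  15 → (5, 'deeebaddbddcccbeb')
  16 → (20, 'eb')
  17 → (8, 'ebaddbddcccbeb')
  18 → (1, 'ebcadeeebaddbddcccbeb')
  19 → (7, 'eebaddbddcccbeb')
  20 → (0, 'eebcadeeebaddbddcccbeb')
  21 → (6, 'eeebaddbddcccbeb')

SA = [10, 4, 21, 9, 2, 13, 19, 3, 18, 17, 16, 12, 15, 11, 14, 5, 20, 8, 1, 7, 0, 6]
i: (SA[i-1],SA[i]) lcp shared
  1: (10,4) 2 'ad'
  2: (4,21) 0 ''
  3: (21,9) 1 'b'
  4: (9,2) 1 'b'
  5: (2,13) 1 'b'
  6: (13,19) 1 'b'
  7: (19,3) 0 ''
  8: (3,18) 1 'c'
  9: (18,17) 1 'c'
  10: (17,16) 2 'cc'
  11: (16,12) 0 ''
  12: (12,15) 1 'd'
  13: (15,11) 1 'd'
  14: (11,14) 2 'dd'
  15: (14,5) 1 'd'
  16: (5,20) 0 ''
  17: (20,8) 2 'eb'
  18: (8,1) 2 'eb'
  19: (1,7) 1 'e'
  20: (7,0) 3 'eeb'
  21: (0,6) 2 'ee'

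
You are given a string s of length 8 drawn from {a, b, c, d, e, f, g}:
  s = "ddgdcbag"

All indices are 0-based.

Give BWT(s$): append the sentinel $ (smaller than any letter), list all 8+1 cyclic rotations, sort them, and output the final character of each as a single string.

gbcdg$dad

rank  rotation   last
    0  $ddgdcbag  g
    1  ag$ddgdcb  b
    2  bag$ddgdc  c
    3  cbag$ddgd  d
    4  dcbag$ddg  g
    5  ddgdcbag$  $
    6  dgdcbag$d  d
    7  g$ddgdcba  a
    8  gdcbag$dd  d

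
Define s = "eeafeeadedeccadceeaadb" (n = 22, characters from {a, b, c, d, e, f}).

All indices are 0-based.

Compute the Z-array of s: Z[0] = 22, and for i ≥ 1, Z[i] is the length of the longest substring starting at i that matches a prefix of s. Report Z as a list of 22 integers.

[22, 1, 0, 0, 3, 1, 0, 0, 1, 0, 1, 0, 0, 0, 0, 0, 3, 1, 0, 0, 0, 0]

Z[0]=22
i=1: outside box; Z[1]=1 scan→box=[1,2)
i=2: outside box; Z[2]=0
i=3: outside box; Z[3]=0
i=4: outside box; Z[4]=3 scan→box=[4,7)
i=5: min(r-i=2, Z[1]=1)=1; Z[5]=1
i=6: min(r-i=1, Z[2]=0)=0; Z[6]=0
i=7: outside box; Z[7]=0
i=8: outside box; Z[8]=1 scan→box=[8,9)
i=9: outside box; Z[9]=0
i=10: outside box; Z[10]=1 scan→box=[10,11)
i=11: outside box; Z[11]=0
i=12: outside box; Z[12]=0
i=13: outside box; Z[13]=0
i=14: outside box; Z[14]=0
i=15: outside box; Z[15]=0
i=16: outside box; Z[16]=3 scan→box=[16,19)
i=17: min(r-i=2, Z[1]=1)=1; Z[17]=1
i=18: min(r-i=1, Z[2]=0)=0; Z[18]=0
i=19: outside box; Z[19]=0
i=20: outside box; Z[20]=0
i=21: outside box; Z[21]=0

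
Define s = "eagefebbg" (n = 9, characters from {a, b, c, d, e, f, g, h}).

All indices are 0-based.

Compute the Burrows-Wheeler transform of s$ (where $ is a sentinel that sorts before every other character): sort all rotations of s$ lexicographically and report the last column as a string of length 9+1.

rank  rotation    last
    0  $eagefebbg  g
    1  agefebbg$e  e
    2  bbg$eagefe  e
    3  bg$eagefeb  b
    4  eagefebbg$  $
    5  ebbg$eagef  f
    6  efebbg$eag  g
    7  febbg$eage  e
    8  g$eagefebb  b
    9  gefebbg$ea  a

geeb$fgeba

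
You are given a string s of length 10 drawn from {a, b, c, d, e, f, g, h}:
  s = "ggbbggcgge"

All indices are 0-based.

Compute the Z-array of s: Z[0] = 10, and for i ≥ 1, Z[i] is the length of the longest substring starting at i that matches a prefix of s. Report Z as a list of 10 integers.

Z[0]=10
i=1: i≥r, start 0; Z[1]=1 scan→box=[1,2)
i=2: i≥r, start 0; Z[2]=0
i=3: i≥r, start 0; Z[3]=0
i=4: i≥r, start 0; Z[4]=2 scan→box=[4,6)
i=5: min(r-i=1, Z[1]=1)=1; Z[5]=1
i=6: i≥r, start 0; Z[6]=0
i=7: i≥r, start 0; Z[7]=2 scan→box=[7,9)
i=8: min(r-i=1, Z[1]=1)=1; Z[8]=1
i=9: i≥r, start 0; Z[9]=0

[10, 1, 0, 0, 2, 1, 0, 2, 1, 0]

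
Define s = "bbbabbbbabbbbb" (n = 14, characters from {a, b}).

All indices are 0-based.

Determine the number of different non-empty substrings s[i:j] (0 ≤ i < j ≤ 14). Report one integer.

59

rank→(start, suffix):
  0 → (3, 'abbbbabbbbb')
  1 → (8, 'abbbbb')
  2 → (13, 'b')
  3 → (2, 'babbbbabbbbb')
  4 → (7, 'babbbbb')
  5 → (12, 'bb')
  6 → (1, 'bbabbbbabbbbb')
  7 → (6, 'bbabbbbb')
  8 → (11, 'bbb')
  9 → (0, 'bbbabbbbabbbbb')
  10 → (5, 'bbbabbbbb')
  11 → (10, 'bbbb')
  12 → (4, 'bbbbabbbbb')
  13 → (9, 'bbbbb')

SA = [3, 8, 13, 2, 7, 12, 1, 6, 11, 0, 5, 10, 4, 9]
i: (SA[i-1],SA[i]) lcp shared
  1: (3,8) 5 'abbbb'
  2: (8,13) 0 ''
  3: (13,2) 1 'b'
  4: (2,7) 6 'babbbb'
  5: (7,12) 1 'b'
  6: (12,1) 2 'bb'
  7: (1,6) 7 'bbabbbb'
  8: (6,11) 2 'bb'
  9: (11,0) 3 'bbb'
  10: (0,5) 8 'bbbabbbb'
  11: (5,10) 3 'bbb'
  12: (10,4) 4 'bbbb'
  13: (4,9) 4 'bbbb'

n(n+1)/2 = 14·15/2 = 105
Σ LCP = 0 + 5 + 0 + 1 + 6 + 1 + 2 + 7 + 2 + 3 + 8 + 3 + 4 + 4 = 46
distinct = 105 − 46 = 59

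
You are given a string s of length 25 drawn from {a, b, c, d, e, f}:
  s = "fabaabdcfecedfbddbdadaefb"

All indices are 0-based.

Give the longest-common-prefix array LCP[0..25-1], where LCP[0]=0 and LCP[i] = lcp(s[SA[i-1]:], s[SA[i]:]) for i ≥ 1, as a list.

rank→(start, suffix):
  0 → (3, 'aabdcfecedfbddbdadaefb')
  1 → (1, 'abaabdcfecedfbddbdadaefb')
  2 → (4, 'abdcfecedfbddbdadaefb')
  3 → (19, 'adaefb')
  4 → (21, 'aefb')
  5 → (24, 'b')
  6 → (2, 'baabdcfecedfbddbdadaefb')
  7 → (17, 'bdadaefb')
  8 → (5, 'bdcfecedfbddbdadaefb')
  9 → (14, 'bddbdadaefb')
  10 → (10, 'cedfbddbdadaefb')
  11 → (7, 'cfecedfbddbdadaefb')
  12 → (18, 'dadaefb')
  13 → (20, 'daefb')
  14 → (16, 'dbdadaefb')
  15 → (6, 'dcfecedfbddbdadaefb')
  16 → (15, 'ddbdadaefb')
  17 → (12, 'dfbddbdadaefb')
  18 → (9, 'ecedfbddbdadaefb')
  19 → (11, 'edfbddbdadaefb')
  20 → (22, 'efb')
  21 → (0, 'fabaabdcfecedfbddbdadaefb')
  22 → (23, 'fb')
  23 → (13, 'fbddbdadaefb')
  24 → (8, 'fecedfbddbdadaefb')

SA = [3, 1, 4, 19, 21, 24, 2, 17, 5, 14, 10, 7, 18, 20, 16, 6, 15, 12, 9, 11, 22, 0, 23, 13, 8]
rank  pair      lcp
   1  s[3:],s[1:]  1  'a'
   2  s[1:],s[4:]  2  'ab'
   3  s[4:],s[19:]  1  'a'
   4  s[19:],s[21:]  1  'a'
   5  s[21:],s[24:]  0  ''
   6  s[24:],s[2:]  1  'b'
   7  s[2:],s[17:]  1  'b'
   8  s[17:],s[5:]  2  'bd'
   9  s[5:],s[14:]  2  'bd'
  10  s[14:],s[10:]  0  ''
  11  s[10:],s[7:]  1  'c'
  12  s[7:],s[18:]  0  ''
  13  s[18:],s[20:]  2  'da'
  14  s[20:],s[16:]  1  'd'
  15  s[16:],s[6:]  1  'd'
  16  s[6:],s[15:]  1  'd'
  17  s[15:],s[12:]  1  'd'
  18  s[12:],s[9:]  0  ''
  19  s[9:],s[11:]  1  'e'
  20  s[11:],s[22:]  1  'e'
  21  s[22:],s[0:]  0  ''
  22  s[0:],s[23:]  1  'f'
  23  s[23:],s[13:]  2  'fb'
  24  s[13:],s[8:]  1  'f'

[0, 1, 2, 1, 1, 0, 1, 1, 2, 2, 0, 1, 0, 2, 1, 1, 1, 1, 0, 1, 1, 0, 1, 2, 1]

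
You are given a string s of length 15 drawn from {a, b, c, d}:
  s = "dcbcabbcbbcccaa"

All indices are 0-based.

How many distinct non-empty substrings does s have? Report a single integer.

rank | idx | suffix
   0 |  14 | a
   1 |  13 | aa
   2 |   4 | abbcbbcccaa
   3 |   5 | bbcbbcccaa
   4 |   8 | bbcccaa
   5 |   2 | bcabbcbbcccaa
   6 |   6 | bcbbcccaa
   7 |   9 | bcccaa
   8 |  12 | caa
   9 |   3 | cabbcbbcccaa
  10 |   7 | cbbcccaa
  11 |   1 | cbcabbcbbcccaa
  12 |  11 | ccaa
  13 |  10 | cccaa
  14 |   0 | dcbcabbcbbcccaa

SA = [14, 13, 4, 5, 8, 2, 6, 9, 12, 3, 7, 1, 11, 10, 0]
i: (SA[i-1],SA[i]) lcp shared
  1: (14,13) 1 'a'
  2: (13,4) 1 'a'
  3: (4,5) 0 ''
  4: (5,8) 3 'bbc'
  5: (8,2) 1 'b'
  6: (2,6) 2 'bc'
  7: (6,9) 2 'bc'
  8: (9,12) 0 ''
  9: (12,3) 2 'ca'
  10: (3,7) 1 'c'
  11: (7,1) 2 'cb'
  12: (1,11) 1 'c'
  13: (11,10) 2 'cc'
  14: (10,0) 0 ''

n(n+1)/2 = 15·16/2 = 120
Σ LCP = 0 + 1 + 1 + 0 + 3 + 1 + 2 + 2 + 0 + 2 + 1 + 2 + 1 + 2 + 0 = 18
distinct = 120 − 18 = 102

102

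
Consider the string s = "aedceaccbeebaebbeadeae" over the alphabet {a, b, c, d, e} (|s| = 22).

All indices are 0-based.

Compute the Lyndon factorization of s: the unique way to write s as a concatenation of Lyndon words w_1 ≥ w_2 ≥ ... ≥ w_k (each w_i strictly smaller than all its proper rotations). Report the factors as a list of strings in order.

emit factor 1: 'aedce' (i=0, period=5)
emit factor 2: 'accbeebaebbeadeae' (i=5, period=17)

["aedce", "accbeebaebbeadeae"]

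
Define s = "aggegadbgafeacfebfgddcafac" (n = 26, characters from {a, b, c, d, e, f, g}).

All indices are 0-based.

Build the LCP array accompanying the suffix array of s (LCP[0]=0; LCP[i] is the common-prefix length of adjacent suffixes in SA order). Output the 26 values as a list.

sorted suffixes:
  #0 SA[0]=24  'ac'
  #1 SA[1]=12  'acfebfgddcafac'
  #2 SA[2]=5  'adbgafeacfebfgddcafac'
  #3 SA[3]=22  'afac'
  #4 SA[4]=9  'afeacfebfgddcafac'
  #5 SA[5]=0  'aggegadbgafeacfebfgddcafac'
  #6 SA[6]=16  'bfgddcafac'
  #7 SA[7]=7  'bgafeacfebfgddcafac'
  #8 SA[8]=25  'c'
  #9 SA[9]=21  'cafac'
  #10 SA[10]=13  'cfebfgddcafac'
  #11 SA[11]=6  'dbgafeacfebfgddcafac'
  #12 SA[12]=20  'dcafac'
  #13 SA[13]=19  'ddcafac'
  #14 SA[14]=11  'eacfebfgddcafac'
  #15 SA[15]=15  'ebfgddcafac'
  #16 SA[16]=3  'egadbgafeacfebfgddcafac'
  #17 SA[17]=23  'fac'
  #18 SA[18]=10  'feacfebfgddcafac'
  #19 SA[19]=14  'febfgddcafac'
  #20 SA[20]=17  'fgddcafac'
  #21 SA[21]=4  'gadbgafeacfebfgddcafac'
  #22 SA[22]=8  'gafeacfebfgddcafac'
  #23 SA[23]=18  'gddcafac'
  #24 SA[24]=2  'gegadbgafeacfebfgddcafac'
  #25 SA[25]=1  'ggegadbgafeacfebfgddcafac'

SA = [24, 12, 5, 22, 9, 0, 16, 7, 25, 21, 13, 6, 20, 19, 11, 15, 3, 23, 10, 14, 17, 4, 8, 18, 2, 1]
i: (SA[i-1],SA[i]) lcp shared
  1: (24,12) 2 'ac'
  2: (12,5) 1 'a'
  3: (5,22) 1 'a'
  4: (22,9) 2 'af'
  5: (9,0) 1 'a'
  6: (0,16) 0 ''
  7: (16,7) 1 'b'
  8: (7,25) 0 ''
  9: (25,21) 1 'c'
  10: (21,13) 1 'c'
  11: (13,6) 0 ''
  12: (6,20) 1 'd'
  13: (20,19) 1 'd'
  14: (19,11) 0 ''
  15: (11,15) 1 'e'
  16: (15,3) 1 'e'
  17: (3,23) 0 ''
  18: (23,10) 1 'f'
  19: (10,14) 2 'fe'
  20: (14,17) 1 'f'
  21: (17,4) 0 ''
  22: (4,8) 2 'ga'
  23: (8,18) 1 'g'
  24: (18,2) 1 'g'
  25: (2,1) 1 'g'

[0, 2, 1, 1, 2, 1, 0, 1, 0, 1, 1, 0, 1, 1, 0, 1, 1, 0, 1, 2, 1, 0, 2, 1, 1, 1]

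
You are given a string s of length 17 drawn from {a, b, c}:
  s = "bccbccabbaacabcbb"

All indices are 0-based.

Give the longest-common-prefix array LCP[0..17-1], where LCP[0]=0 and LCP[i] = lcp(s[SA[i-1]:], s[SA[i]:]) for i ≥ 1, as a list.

rank→(start, suffix):
  0 → (9, 'aacabcbb')
  1 → (6, 'abbaacabcbb')
  2 → (12, 'abcbb')
  3 → (10, 'acabcbb')
  4 → (16, 'b')
  5 → (8, 'baacabcbb')
  6 → (15, 'bb')
  7 → (7, 'bbaacabcbb')
  8 → (13, 'bcbb')
  9 → (3, 'bccabbaacabcbb')
  10 → (0, 'bccbccabbaacabcbb')
  11 → (5, 'cabbaacabcbb')
  12 → (11, 'cabcbb')
  13 → (14, 'cbb')
  14 → (2, 'cbccabbaacabcbb')
  15 → (4, 'ccabbaacabcbb')
  16 → (1, 'ccbccabbaacabcbb')

SA = [9, 6, 12, 10, 16, 8, 15, 7, 13, 3, 0, 5, 11, 14, 2, 4, 1]
[i] adj suffixes → lcp
  [1] 9/6 → 1 ('a')
  [2] 6/12 → 2 ('ab')
  [3] 12/10 → 1 ('a')
  [4] 10/16 → 0 ('')
  [5] 16/8 → 1 ('b')
  [6] 8/15 → 1 ('b')
  [7] 15/7 → 2 ('bb')
  [8] 7/13 → 1 ('b')
  [9] 13/3 → 2 ('bc')
  [10] 3/0 → 3 ('bcc')
  [11] 0/5 → 0 ('')
  [12] 5/11 → 3 ('cab')
  [13] 11/14 → 1 ('c')
  [14] 14/2 → 2 ('cb')
  [15] 2/4 → 1 ('c')
  [16] 4/1 → 2 ('cc')

[0, 1, 2, 1, 0, 1, 1, 2, 1, 2, 3, 0, 3, 1, 2, 1, 2]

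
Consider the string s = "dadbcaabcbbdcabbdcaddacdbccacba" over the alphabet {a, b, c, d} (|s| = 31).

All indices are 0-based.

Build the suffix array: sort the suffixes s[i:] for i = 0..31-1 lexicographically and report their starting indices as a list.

rank→(start, suffix):
  0 → (30, 'a')
  1 → (5, 'aabcbbdcabbdcaddacdbccacba')
  2 → (13, 'abbdcaddacdbccacba')
  3 → (6, 'abcbbdcabbdcaddacdbccacba')
  4 → (27, 'acba')
  5 → (21, 'acdbccacba')
  6 → (1, 'adbcaabcbbdcabbdcaddacdbccacba')
  7 → (18, 'addacdbccacba')
  8 → (29, 'ba')
  9 → (9, 'bbdcabbdcaddacdbccacba')
  10 → (14, 'bbdcaddacdbccacba')
  11 → (3, 'bcaabcbbdcabbdcaddacdbccacba')
  12 → (7, 'bcbbdcabbdcaddacdbccacba')
  13 → (24, 'bccacba')
  14 → (10, 'bdcabbdcaddacdbccacba')
  15 → (15, 'bdcaddacdbccacba')
  16 → (4, 'caabcbbdcabbdcaddacdbccacba')
  17 → (12, 'cabbdcaddacdbccacba')
  18 → (26, 'cacba')
  19 → (17, 'caddacdbccacba')
  20 → (28, 'cba')
  21 → (8, 'cbbdcabbdcaddacdbccacba')
  22 → (25, 'ccacba')
  23 → (22, 'cdbccacba')
  24 → (20, 'dacdbccacba')
  25 → (0, 'dadbcaabcbbdcabbdcaddacdbccacba')
  26 → (2, 'dbcaabcbbdcabbdcaddacdbccacba')
  27 → (23, 'dbccacba')
  28 → (11, 'dcabbdcaddacdbccacba')
  29 → (16, 'dcaddacdbccacba')
  30 → (19, 'ddacdbccacba')

[30, 5, 13, 6, 27, 21, 1, 18, 29, 9, 14, 3, 7, 24, 10, 15, 4, 12, 26, 17, 28, 8, 25, 22, 20, 0, 2, 23, 11, 16, 19]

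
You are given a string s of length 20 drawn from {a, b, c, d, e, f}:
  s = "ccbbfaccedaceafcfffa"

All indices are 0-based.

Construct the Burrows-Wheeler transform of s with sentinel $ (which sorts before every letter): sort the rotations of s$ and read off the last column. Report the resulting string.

rank  rotation               last
    0  $ccbbfaccedaceafcfffa  a
    1  a$ccbbfaccedaceafcfff  f
    2  accedaceafcfffa$ccbbf  f
    3  aceafcfffa$ccbbfacced  d
    4  afcfffa$ccbbfaccedace  e
    5  bbfaccedaceafcfffa$cc  c
    6  bfaccedaceafcfffa$ccb  b
    7  cbbfaccedaceafcfffa$c  c
    8  ccbbfaccedaceafcfffa$  $
    9  ccedaceafcfffa$ccbbfa  a
   10  ceafcfffa$ccbbfacceda  a
   11  cedaceafcfffa$ccbbfac  c
   12  cfffa$ccbbfaccedaceaf  f
   13  daceafcfffa$ccbbfacce  e
   14  eafcfffa$ccbbfaccedac  c
   15  edaceafcfffa$ccbbfacc  c
   16  fa$ccbbfaccedaceafcff  f
   17  faccedaceafcfffa$ccbb  b
   18  fcfffa$ccbbfaccedacea  a
   19  ffa$ccbbfaccedaceafcf  f
   20  fffa$ccbbfaccedaceafc  c

affdecbc$aacfeccfbafc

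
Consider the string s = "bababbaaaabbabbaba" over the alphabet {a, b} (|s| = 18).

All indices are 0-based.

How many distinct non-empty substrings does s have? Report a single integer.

rank | idx | suffix
   0 |  17 | a
   1 |   6 | aaaabbabbaba
   2 |   7 | aaabbabbaba
   3 |   8 | aabbabbaba
   4 |  15 | aba
   5 |   1 | ababbaaaabbabbaba
   6 |   3 | abbaaaabbabbaba
   7 |  12 | abbaba
   8 |   9 | abbabbaba
   9 |  16 | ba
  10 |   5 | baaaabbabbaba
  11 |  14 | baba
  12 |   0 | bababbaaaabbabbaba
  13 |   2 | babbaaaabbabbaba
  14 |  11 | babbaba
  15 |   4 | bbaaaabbabbaba
  16 |  13 | bbaba
  17 |  10 | bbabbaba

SA = [17, 6, 7, 8, 15, 1, 3, 12, 9, 16, 5, 14, 0, 2, 11, 4, 13, 10]
rank  pair      lcp
   1  s[17:],s[6:]  1  'a'
   2  s[6:],s[7:]  3  'aaa'
   3  s[7:],s[8:]  2  'aa'
   4  s[8:],s[15:]  1  'a'
   5  s[15:],s[1:]  3  'aba'
   6  s[1:],s[3:]  2  'ab'
   7  s[3:],s[12:]  4  'abba'
   8  s[12:],s[9:]  5  'abbab'
   9  s[9:],s[16:]  0  ''
  10  s[16:],s[5:]  2  'ba'
  11  s[5:],s[14:]  2  'ba'
  12  s[14:],s[0:]  4  'baba'
  13  s[0:],s[2:]  3  'bab'
  14  s[2:],s[11:]  5  'babba'
  15  s[11:],s[4:]  1  'b'
  16  s[4:],s[13:]  3  'bba'
  17  s[13:],s[10:]  4  'bbab'

n(n+1)/2 = 18·19/2 = 171
Σ LCP = 0 + 1 + 3 + 2 + 1 + 3 + 2 + 4 + 5 + 0 + 2 + 2 + 4 + 3 + 5 + 1 + 3 + 4 = 45
distinct = 171 − 45 = 126

126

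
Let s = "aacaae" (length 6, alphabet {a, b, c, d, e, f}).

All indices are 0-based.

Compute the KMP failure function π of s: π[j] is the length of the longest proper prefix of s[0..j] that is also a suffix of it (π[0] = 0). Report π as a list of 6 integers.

π[0] = 0
j=1 s[j]='a': π[1]=1 (border 'a')
j=2 s[j]='c': k: 1→0; π[2]=0 (border '')
j=3 s[j]='a': π[3]=1 (border 'a')
j=4 s[j]='a': π[4]=2 (border 'aa')
j=5 s[j]='e': k: 2→1→0; π[5]=0 (border '')

[0, 1, 0, 1, 2, 0]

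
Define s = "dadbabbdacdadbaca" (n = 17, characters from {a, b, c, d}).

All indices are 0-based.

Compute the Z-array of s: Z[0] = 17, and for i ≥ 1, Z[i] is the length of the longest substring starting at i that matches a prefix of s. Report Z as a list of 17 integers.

Z[0]=17
i=1: i≥r, start 0; Z[1]=0
i=2: i≥r, start 0; Z[2]=1 extend→box=[2,3)
i=3: i≥r, start 0; Z[3]=0
i=4: i≥r, start 0; Z[4]=0
i=5: i≥r, start 0; Z[5]=0
i=6: i≥r, start 0; Z[6]=0
i=7: i≥r, start 0; Z[7]=2 extend→box=[7,9)
i=8: min(r-i=1, Z[1]=0)=0; Z[8]=0
i=9: i≥r, start 0; Z[9]=0
i=10: i≥r, start 0; Z[10]=5 extend→box=[10,15)
i=11: min(r-i=4, Z[1]=0)=0; Z[11]=0
i=12: min(r-i=3, Z[2]=1)=1; Z[12]=1
i=13: min(r-i=2, Z[3]=0)=0; Z[13]=0
i=14: min(r-i=1, Z[4]=0)=0; Z[14]=0
i=15: i≥r, start 0; Z[15]=0
i=16: i≥r, start 0; Z[16]=0

[17, 0, 1, 0, 0, 0, 0, 2, 0, 0, 5, 0, 1, 0, 0, 0, 0]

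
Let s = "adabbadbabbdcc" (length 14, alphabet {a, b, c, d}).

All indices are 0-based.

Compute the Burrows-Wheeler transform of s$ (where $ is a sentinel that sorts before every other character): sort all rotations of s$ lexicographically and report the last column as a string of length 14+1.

rank  rotation         last
    0  $adabbadbabbdcc  c
    1  abbadbabbdcc$ad  d
    2  abbdcc$adabbadb  b
    3  adabbadbabbdcc$  $
    4  adbabbdcc$adabb  b
    5  babbdcc$adabbad  d
    6  badbabbdcc$adab  b
    7  bbadbabbdcc$ada  a
    8  bbdcc$adabbadba  a
    9  bdcc$adabbadbab  b
   10  c$adabbadbabbdc  c
   11  cc$adabbadbabbd  d
   12  dabbadbabbdcc$a  a
   13  dbabbdcc$adabba  a
   14  dcc$adabbadbabb  b

cdb$bdbaabcdaab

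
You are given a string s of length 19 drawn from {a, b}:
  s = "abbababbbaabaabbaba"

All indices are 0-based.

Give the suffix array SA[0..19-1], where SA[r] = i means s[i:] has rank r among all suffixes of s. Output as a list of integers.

[18, 9, 12, 16, 10, 3, 13, 0, 5, 17, 8, 11, 15, 2, 4, 7, 14, 1, 6]

sorted suffixes:
  #0 SA[0]=18  'a'
  #1 SA[1]=9  'aabaabbaba'
  #2 SA[2]=12  'aabbaba'
  #3 SA[3]=16  'aba'
  #4 SA[4]=10  'abaabbaba'
  #5 SA[5]=3  'ababbbaabaabbaba'
  #6 SA[6]=13  'abbaba'
  #7 SA[7]=0  'abbababbbaabaabbaba'
  #8 SA[8]=5  'abbbaabaabbaba'
  #9 SA[9]=17  'ba'
  #10 SA[10]=8  'baabaabbaba'
  #11 SA[11]=11  'baabbaba'
  #12 SA[12]=15  'baba'
  #13 SA[13]=2  'bababbbaabaabbaba'
  #14 SA[14]=4  'babbbaabaabbaba'
  #15 SA[15]=7  'bbaabaabbaba'
  #16 SA[16]=14  'bbaba'
  #17 SA[17]=1  'bbababbbaabaabbaba'
  #18 SA[18]=6  'bbbaabaabbaba'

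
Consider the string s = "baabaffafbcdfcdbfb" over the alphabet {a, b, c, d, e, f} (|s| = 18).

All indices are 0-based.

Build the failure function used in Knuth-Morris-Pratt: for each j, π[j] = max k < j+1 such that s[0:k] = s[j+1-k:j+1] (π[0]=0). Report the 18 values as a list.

[0, 0, 0, 1, 2, 0, 0, 0, 0, 1, 0, 0, 0, 0, 0, 1, 0, 1]

π[0] = 0
j=1 s[j]='a': π[1]=0 (border '')
j=2 s[j]='a': π[2]=0 (border '')
j=3 s[j]='b': π[3]=1 (border 'b')
j=4 s[j]='a': π[4]=2 (border 'ba')
j=5 s[j]='f': k: 2→0; π[5]=0 (border '')
j=6 s[j]='f': π[6]=0 (border '')
j=7 s[j]='a': π[7]=0 (border '')
j=8 s[j]='f': π[8]=0 (border '')
j=9 s[j]='b': π[9]=1 (border 'b')
j=10 s[j]='c': k: 1→0; π[10]=0 (border '')
j=11 s[j]='d': π[11]=0 (border '')
j=12 s[j]='f': π[12]=0 (border '')
j=13 s[j]='c': π[13]=0 (border '')
j=14 s[j]='d': π[14]=0 (border '')
j=15 s[j]='b': π[15]=1 (border 'b')
j=16 s[j]='f': k: 1→0; π[16]=0 (border '')
j=17 s[j]='b': π[17]=1 (border 'b')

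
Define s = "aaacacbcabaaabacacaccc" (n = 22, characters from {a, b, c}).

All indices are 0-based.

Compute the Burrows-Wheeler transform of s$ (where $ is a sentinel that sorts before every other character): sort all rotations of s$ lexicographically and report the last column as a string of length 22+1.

cb$aacabacccaaccbaaaaca

rank  rotation                 last
    0  $aaacacbcabaaabacacaccc  c
    1  aaabacacaccc$aaacacbcab  b
    2  aaacacbcabaaabacacaccc$  $
    3  aabacacaccc$aaacacbcaba  a
    4  aacacbcabaaabacacaccc$a  a
    5  abaaabacacaccc$aaacacbc  c
    6  abacacaccc$aaacacbcabaa  a
    7  acacaccc$aaacacbcabaaab  b
    8  acacbcabaaabacacaccc$aa  a
    9  acaccc$aaacacbcabaaabac  c
   10  acbcabaaabacacaccc$aaac  c
   11  accc$aaacacbcabaaabacac  c
   12  baaabacacaccc$aaacacbca  a
   13  bacacaccc$aaacacbcabaaa  a
   14  bcabaaabacacaccc$aaacac  c
   15  c$aaacacbcabaaabacacacc  c
   16  cabaaabacacaccc$aaacacb  b
   17  cacaccc$aaacacbcabaaaba  a
   18  cacbcabaaabacacaccc$aaa  a
   19  caccc$aaacacbcabaaabaca  a
   20  cbcabaaabacacaccc$aaaca  a
   21  cc$aaacacbcabaaabacacac  c
   22  ccc$aaacacbcabaaabacaca  a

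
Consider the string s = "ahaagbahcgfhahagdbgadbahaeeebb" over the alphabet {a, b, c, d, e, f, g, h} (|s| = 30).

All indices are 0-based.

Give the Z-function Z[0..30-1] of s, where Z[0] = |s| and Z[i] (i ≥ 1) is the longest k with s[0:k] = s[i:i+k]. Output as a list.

[30, 0, 1, 1, 0, 0, 2, 0, 0, 0, 0, 0, 3, 0, 1, 0, 0, 0, 0, 1, 0, 0, 3, 0, 1, 0, 0, 0, 0, 0]

Z[0]=30
i=1: fresh scan; Z[1]=0
i=2: fresh scan; Z[2]=1 scan→box=[2,3)
i=3: fresh scan; Z[3]=1 scan→box=[3,4)
i=4: fresh scan; Z[4]=0
i=5: fresh scan; Z[5]=0
i=6: fresh scan; Z[6]=2 scan→box=[6,8)
i=7: min(r-i=1, Z[1]=0)=0; Z[7]=0
i=8: fresh scan; Z[8]=0
i=9: fresh scan; Z[9]=0
i=10: fresh scan; Z[10]=0
i=11: fresh scan; Z[11]=0
i=12: fresh scan; Z[12]=3 scan→box=[12,15)
i=13: min(r-i=2, Z[1]=0)=0; Z[13]=0
i=14: min(r-i=1, Z[2]=1)=1; Z[14]=1
i=15: fresh scan; Z[15]=0
i=16: fresh scan; Z[16]=0
i=17: fresh scan; Z[17]=0
i=18: fresh scan; Z[18]=0
i=19: fresh scan; Z[19]=1 scan→box=[19,20)
i=20: fresh scan; Z[20]=0
i=21: fresh scan; Z[21]=0
i=22: fresh scan; Z[22]=3 scan→box=[22,25)
i=23: min(r-i=2, Z[1]=0)=0; Z[23]=0
i=24: min(r-i=1, Z[2]=1)=1; Z[24]=1
i=25: fresh scan; Z[25]=0
i=26: fresh scan; Z[26]=0
i=27: fresh scan; Z[27]=0
i=28: fresh scan; Z[28]=0
i=29: fresh scan; Z[29]=0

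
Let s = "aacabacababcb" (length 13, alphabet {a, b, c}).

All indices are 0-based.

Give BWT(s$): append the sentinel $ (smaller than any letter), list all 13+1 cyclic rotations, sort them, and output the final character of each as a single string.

b$ccbbacaaaaab

rank  rotation        last
    0  $aacabacababcb  b
    1  aacabacababcb$  $
    2  ababcb$aacabac  c
    3  abacababcb$aac  c
    4  abcb$aacabacab  b
    5  acababcb$aacab  b
    6  acabacababcb$a  a
    7  b$aacabacababc  c
    8  babcb$aacabaca  a
    9  bacababcb$aaca  a
   10  bcb$aacabacaba  a
   11  cababcb$aacaba  a
   12  cabacababcb$aa  a
   13  cb$aacabacabab  b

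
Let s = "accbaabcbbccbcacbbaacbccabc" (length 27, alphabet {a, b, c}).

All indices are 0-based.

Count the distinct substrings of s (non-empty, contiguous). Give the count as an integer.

sorted suffixes:
  #0 SA[0]=4  'aabcbbccbcacbbaacbccabc'
  #1 SA[1]=18  'aacbccabc'
  #2 SA[2]=24  'abc'
  #3 SA[3]=5  'abcbbccbcacbbaacbccabc'
  #4 SA[4]=14  'acbbaacbccabc'
  #5 SA[5]=19  'acbccabc'
  #6 SA[6]=0  'accbaabcbbccbcacbbaacbccabc'
  #7 SA[7]=3  'baabcbbccbcacbbaacbccabc'
  #8 SA[8]=17  'baacbccabc'
  #9 SA[9]=16  'bbaacbccabc'
  #10 SA[10]=8  'bbccbcacbbaacbccabc'
  #11 SA[11]=25  'bc'
  #12 SA[12]=12  'bcacbbaacbccabc'
  #13 SA[13]=6  'bcbbccbcacbbaacbccabc'
  #14 SA[14]=21  'bccabc'
  #15 SA[15]=9  'bccbcacbbaacbccabc'
  #16 SA[16]=26  'c'
  #17 SA[17]=23  'cabc'
  #18 SA[18]=13  'cacbbaacbccabc'
  #19 SA[19]=2  'cbaabcbbccbcacbbaacbccabc'
  #20 SA[20]=15  'cbbaacbccabc'
  #21 SA[21]=7  'cbbccbcacbbaacbccabc'
  #22 SA[22]=11  'cbcacbbaacbccabc'
  #23 SA[23]=20  'cbccabc'
  #24 SA[24]=22  'ccabc'
  #25 SA[25]=1  'ccbaabcbbccbcacbbaacbccabc'
  #26 SA[26]=10  'ccbcacbbaacbccabc'

SA = [4, 18, 24, 5, 14, 19, 0, 3, 17, 16, 8, 25, 12, 6, 21, 9, 26, 23, 13, 2, 15, 7, 11, 20, 22, 1, 10]
rank  pair      lcp
   1  s[4:],s[18:]  2  'aa'
   2  s[18:],s[24:]  1  'a'
   3  s[24:],s[5:]  3  'abc'
   4  s[5:],s[14:]  1  'a'
   5  s[14:],s[19:]  3  'acb'
   6  s[19:],s[0:]  2  'ac'
   7  s[0:],s[3:]  0  ''
   8  s[3:],s[17:]  3  'baa'
   9  s[17:],s[16:]  1  'b'
  10  s[16:],s[8:]  2  'bb'
  11  s[8:],s[25:]  1  'b'
  12  s[25:],s[12:]  2  'bc'
  13  s[12:],s[6:]  2  'bc'
  14  s[6:],s[21:]  2  'bc'
  15  s[21:],s[9:]  3  'bcc'
  16  s[9:],s[26:]  0  ''
  17  s[26:],s[23:]  1  'c'
  18  s[23:],s[13:]  2  'ca'
  19  s[13:],s[2:]  1  'c'
  20  s[2:],s[15:]  2  'cb'
  21  s[15:],s[7:]  3  'cbb'
  22  s[7:],s[11:]  2  'cb'
  23  s[11:],s[20:]  3  'cbc'
  24  s[20:],s[22:]  1  'c'
  25  s[22:],s[1:]  2  'cc'
  26  s[1:],s[10:]  3  'ccb'

n(n+1)/2 = 27·28/2 = 378
Σ LCP = 0 + 2 + 1 + 3 + 1 + 3 + 2 + 0 + 3 + 1 + 2 + 1 + 2 + 2 + 2 + 3 + 0 + 1 + 2 + 1 + 2 + 3 + 2 + 3 + 1 + 2 + 3 = 48
distinct = 378 − 48 = 330

330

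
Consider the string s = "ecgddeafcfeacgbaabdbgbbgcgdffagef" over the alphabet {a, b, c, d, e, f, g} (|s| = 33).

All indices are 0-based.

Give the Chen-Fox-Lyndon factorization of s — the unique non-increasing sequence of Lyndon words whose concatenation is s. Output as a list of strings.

["e", "cgdde", "afcfe", "acgb", "aabdbgbbgcgdffagef"]

emit factor 1: 'e' (i=0, period=1)
emit factor 2: 'cgdde' (i=1, period=5)
emit factor 3: 'afcfe' (i=6, period=5)
emit factor 4: 'acgb' (i=11, period=4)
emit factor 5: 'aabdbgbbgcgdffagef' (i=15, period=18)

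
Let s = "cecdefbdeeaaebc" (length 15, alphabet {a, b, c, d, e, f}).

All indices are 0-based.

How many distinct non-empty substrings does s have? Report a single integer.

rank | idx | suffix
   0 |  10 | aaebc
   1 |  11 | aebc
   2 |  13 | bc
   3 |   6 | bdeeaaebc
   4 |  14 | c
   5 |   2 | cdefbdeeaaebc
   6 |   0 | cecdefbdeeaaebc
   7 |   7 | deeaaebc
   8 |   3 | defbdeeaaebc
   9 |   9 | eaaebc
  10 |  12 | ebc
  11 |   1 | ecdefbdeeaaebc
  12 |   8 | eeaaebc
  13 |   4 | efbdeeaaebc
  14 |   5 | fbdeeaaebc

SA = [10, 11, 13, 6, 14, 2, 0, 7, 3, 9, 12, 1, 8, 4, 5]
i: (SA[i-1],SA[i]) lcp shared
  1: (10,11) 1 'a'
  2: (11,13) 0 ''
  3: (13,6) 1 'b'
  4: (6,14) 0 ''
  5: (14,2) 1 'c'
  6: (2,0) 1 'c'
  7: (0,7) 0 ''
  8: (7,3) 2 'de'
  9: (3,9) 0 ''
  10: (9,12) 1 'e'
  11: (12,1) 1 'e'
  12: (1,8) 1 'e'
  13: (8,4) 1 'e'
  14: (4,5) 0 ''

n(n+1)/2 = 15·16/2 = 120
Σ LCP = 0 + 1 + 0 + 1 + 0 + 1 + 1 + 0 + 2 + 0 + 1 + 1 + 1 + 1 + 0 = 10
distinct = 120 − 10 = 110

110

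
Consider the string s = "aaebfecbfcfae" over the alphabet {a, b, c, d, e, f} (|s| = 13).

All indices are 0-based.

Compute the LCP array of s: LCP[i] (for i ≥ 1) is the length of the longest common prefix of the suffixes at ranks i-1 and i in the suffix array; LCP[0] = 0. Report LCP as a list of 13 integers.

[0, 1, 2, 0, 2, 0, 1, 0, 1, 1, 0, 1, 1]

rank | idx | suffix
   0 |   0 | aaebfecbfcfae
   1 |  11 | ae
   2 |   1 | aebfecbfcfae
   3 |   7 | bfcfae
   4 |   3 | bfecbfcfae
   5 |   6 | cbfcfae
   6 |   9 | cfae
   7 |  12 | e
   8 |   2 | ebfecbfcfae
   9 |   5 | ecbfcfae
  10 |  10 | fae
  11 |   8 | fcfae
  12 |   4 | fecbfcfae

SA = [0, 11, 1, 7, 3, 6, 9, 12, 2, 5, 10, 8, 4]
[i] adj suffixes → lcp
  [1] 0/11 → 1 ('a')
  [2] 11/1 → 2 ('ae')
  [3] 1/7 → 0 ('')
  [4] 7/3 → 2 ('bf')
  [5] 3/6 → 0 ('')
  [6] 6/9 → 1 ('c')
  [7] 9/12 → 0 ('')
  [8] 12/2 → 1 ('e')
  [9] 2/5 → 1 ('e')
  [10] 5/10 → 0 ('')
  [11] 10/8 → 1 ('f')
  [12] 8/4 → 1 ('f')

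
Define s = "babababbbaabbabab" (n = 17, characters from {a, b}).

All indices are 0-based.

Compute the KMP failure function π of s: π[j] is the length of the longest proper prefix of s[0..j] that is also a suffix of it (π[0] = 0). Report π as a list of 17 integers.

π[0] = 0
j=1 s[j]='a': π[1]=0 (border '')
j=2 s[j]='b': π[2]=1 (border 'b')
j=3 s[j]='a': π[3]=2 (border 'ba')
j=4 s[j]='b': π[4]=3 (border 'bab')
j=5 s[j]='a': π[5]=4 (border 'baba')
j=6 s[j]='b': π[6]=5 (border 'babab')
j=7 s[j]='b': k: 5→3→1→0; π[7]=1 (border 'b')
j=8 s[j]='b': k: 1→0; π[8]=1 (border 'b')
j=9 s[j]='a': π[9]=2 (border 'ba')
j=10 s[j]='a': k: 2→0; π[10]=0 (border '')
j=11 s[j]='b': π[11]=1 (border 'b')
j=12 s[j]='b': k: 1→0; π[12]=1 (border 'b')
j=13 s[j]='a': π[13]=2 (border 'ba')
j=14 s[j]='b': π[14]=3 (border 'bab')
j=15 s[j]='a': π[15]=4 (border 'baba')
j=16 s[j]='b': π[16]=5 (border 'babab')

[0, 0, 1, 2, 3, 4, 5, 1, 1, 2, 0, 1, 1, 2, 3, 4, 5]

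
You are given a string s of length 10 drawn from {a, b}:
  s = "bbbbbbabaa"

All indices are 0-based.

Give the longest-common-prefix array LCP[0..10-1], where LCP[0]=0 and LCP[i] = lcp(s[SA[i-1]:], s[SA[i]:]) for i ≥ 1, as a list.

[0, 1, 1, 0, 2, 1, 2, 3, 4, 5]

rank→(start, suffix):
  0 → (9, 'a')
  1 → (8, 'aa')
  2 → (6, 'abaa')
  3 → (7, 'baa')
  4 → (5, 'babaa')
  5 → (4, 'bbabaa')
  6 → (3, 'bbbabaa')
  7 → (2, 'bbbbabaa')
  8 → (1, 'bbbbbabaa')
  9 → (0, 'bbbbbbabaa')

SA = [9, 8, 6, 7, 5, 4, 3, 2, 1, 0]
[i] adj suffixes → lcp
  [1] 9/8 → 1 ('a')
  [2] 8/6 → 1 ('a')
  [3] 6/7 → 0 ('')
  [4] 7/5 → 2 ('ba')
  [5] 5/4 → 1 ('b')
  [6] 4/3 → 2 ('bb')
  [7] 3/2 → 3 ('bbb')
  [8] 2/1 → 4 ('bbbb')
  [9] 1/0 → 5 ('bbbbb')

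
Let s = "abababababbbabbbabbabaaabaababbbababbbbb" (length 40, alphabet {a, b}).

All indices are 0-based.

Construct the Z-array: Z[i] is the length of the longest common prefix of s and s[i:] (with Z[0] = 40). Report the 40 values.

Z[0]=40
i=1: i≥r, start 0; Z[1]=0
i=2: i≥r, start 0; Z[2]=8 grow→box=[2,10)
i=3: min(r-i=7, Z[1]=0)=0; Z[3]=0
i=4: min(r-i=6, Z[2]=8)=6; Z[4]=6
i=5: min(r-i=5, Z[3]=0)=0; Z[5]=0
i=6: min(r-i=4, Z[4]=6)=4; Z[6]=4
i=7: min(r-i=3, Z[5]=0)=0; Z[7]=0
i=8: min(r-i=2, Z[6]=4)=2; Z[8]=2
i=9: min(r-i=1, Z[7]=0)=0; Z[9]=0
i=10: i≥r, start 0; Z[10]=0
i=11: i≥r, start 0; Z[11]=0
i=12: i≥r, start 0; Z[12]=2 grow→box=[12,14)
i=13: min(r-i=1, Z[1]=0)=0; Z[13]=0
i=14: i≥r, start 0; Z[14]=0
i=15: i≥r, start 0; Z[15]=0
i=16: i≥r, start 0; Z[16]=2 grow→box=[16,18)
i=17: min(r-i=1, Z[1]=0)=0; Z[17]=0
i=18: i≥r, start 0; Z[18]=0
i=19: i≥r, start 0; Z[19]=3 grow→box=[19,22)
i=20: min(r-i=2, Z[1]=0)=0; Z[20]=0
i=21: min(r-i=1, Z[2]=8)=1; Z[21]=1
i=22: i≥r, start 0; Z[22]=1 grow→box=[22,23)
i=23: i≥r, start 0; Z[23]=3 grow→box=[23,26)
i=24: min(r-i=2, Z[1]=0)=0; Z[24]=0
i=25: min(r-i=1, Z[2]=8)=1; Z[25]=1
i=26: i≥r, start 0; Z[26]=4 grow→box=[26,30)
i=27: min(r-i=3, Z[1]=0)=0; Z[27]=0
i=28: min(r-i=2, Z[2]=8)=2; Z[28]=2
i=29: min(r-i=1, Z[3]=0)=0; Z[29]=0
i=30: i≥r, start 0; Z[30]=0
i=31: i≥r, start 0; Z[31]=0
i=32: i≥r, start 0; Z[32]=4 grow→box=[32,36)
i=33: min(r-i=3, Z[1]=0)=0; Z[33]=0
i=34: min(r-i=2, Z[2]=8)=2; Z[34]=2
i=35: min(r-i=1, Z[3]=0)=0; Z[35]=0
i=36: i≥r, start 0; Z[36]=0
i=37: i≥r, start 0; Z[37]=0
i=38: i≥r, start 0; Z[38]=0
i=39: i≥r, start 0; Z[39]=0

[40, 0, 8, 0, 6, 0, 4, 0, 2, 0, 0, 0, 2, 0, 0, 0, 2, 0, 0, 3, 0, 1, 1, 3, 0, 1, 4, 0, 2, 0, 0, 0, 4, 0, 2, 0, 0, 0, 0, 0]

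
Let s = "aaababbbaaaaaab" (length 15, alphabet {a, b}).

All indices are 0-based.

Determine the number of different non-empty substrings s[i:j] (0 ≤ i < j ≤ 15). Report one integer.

sorted suffixes:
  #0 SA[0]=8  'aaaaaab'
  #1 SA[1]=9  'aaaaab'
  #2 SA[2]=10  'aaaab'
  #3 SA[3]=11  'aaab'
  #4 SA[4]=0  'aaababbbaaaaaab'
  #5 SA[5]=12  'aab'
  #6 SA[6]=1  'aababbbaaaaaab'
  #7 SA[7]=13  'ab'
  #8 SA[8]=2  'ababbbaaaaaab'
  #9 SA[9]=4  'abbbaaaaaab'
  #10 SA[10]=14  'b'
  #11 SA[11]=7  'baaaaaab'
  #12 SA[12]=3  'babbbaaaaaab'
  #13 SA[13]=6  'bbaaaaaab'
  #14 SA[14]=5  'bbbaaaaaab'

SA = [8, 9, 10, 11, 0, 12, 1, 13, 2, 4, 14, 7, 3, 6, 5]
rank  pair      lcp
   1  s[8:],s[9:]  5  'aaaaa'
   2  s[9:],s[10:]  4  'aaaa'
   3  s[10:],s[11:]  3  'aaa'
   4  s[11:],s[0:]  4  'aaab'
   5  s[0:],s[12:]  2  'aa'
   6  s[12:],s[1:]  3  'aab'
   7  s[1:],s[13:]  1  'a'
   8  s[13:],s[2:]  2  'ab'
   9  s[2:],s[4:]  2  'ab'
  10  s[4:],s[14:]  0  ''
  11  s[14:],s[7:]  1  'b'
  12  s[7:],s[3:]  2  'ba'
  13  s[3:],s[6:]  1  'b'
  14  s[6:],s[5:]  2  'bb'

n(n+1)/2 = 15·16/2 = 120
Σ LCP = 0 + 5 + 4 + 3 + 4 + 2 + 3 + 1 + 2 + 2 + 0 + 1 + 2 + 1 + 2 = 32
distinct = 120 − 32 = 88

88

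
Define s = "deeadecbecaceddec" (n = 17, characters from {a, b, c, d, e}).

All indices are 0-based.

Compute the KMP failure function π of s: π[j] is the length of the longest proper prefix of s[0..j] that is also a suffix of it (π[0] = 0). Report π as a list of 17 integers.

[0, 0, 0, 0, 1, 2, 0, 0, 0, 0, 0, 0, 0, 1, 1, 2, 0]

π[0] = 0
j=1 s[j]='e': π[1]=0 (border '')
j=2 s[j]='e': π[2]=0 (border '')
j=3 s[j]='a': π[3]=0 (border '')
j=4 s[j]='d': π[4]=1 (border 'd')
j=5 s[j]='e': π[5]=2 (border 'de')
j=6 s[j]='c': k: 2→0; π[6]=0 (border '')
j=7 s[j]='b': π[7]=0 (border '')
j=8 s[j]='e': π[8]=0 (border '')
j=9 s[j]='c': π[9]=0 (border '')
j=10 s[j]='a': π[10]=0 (border '')
j=11 s[j]='c': π[11]=0 (border '')
j=12 s[j]='e': π[12]=0 (border '')
j=13 s[j]='d': π[13]=1 (border 'd')
j=14 s[j]='d': k: 1→0; π[14]=1 (border 'd')
j=15 s[j]='e': π[15]=2 (border 'de')
j=16 s[j]='c': k: 2→0; π[16]=0 (border '')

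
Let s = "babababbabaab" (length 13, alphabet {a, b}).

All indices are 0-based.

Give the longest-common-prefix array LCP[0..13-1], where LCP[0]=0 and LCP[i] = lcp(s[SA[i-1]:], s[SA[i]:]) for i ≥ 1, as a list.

[0, 1, 2, 3, 4, 2, 0, 1, 2, 4, 5, 3, 1]

rank→(start, suffix):
  0 → (10, 'aab')
  1 → (11, 'ab')
  2 → (8, 'abaab')
  3 → (1, 'abababbabaab')
  4 → (3, 'ababbabaab')
  5 → (5, 'abbabaab')
  6 → (12, 'b')
  7 → (9, 'baab')
  8 → (7, 'babaab')
  9 → (0, 'babababbabaab')
  10 → (2, 'bababbabaab')
  11 → (4, 'babbabaab')
  12 → (6, 'bbabaab')

SA = [10, 11, 8, 1, 3, 5, 12, 9, 7, 0, 2, 4, 6]
rank  pair      lcp
   1  s[10:],s[11:]  1  'a'
   2  s[11:],s[8:]  2  'ab'
   3  s[8:],s[1:]  3  'aba'
   4  s[1:],s[3:]  4  'abab'
   5  s[3:],s[5:]  2  'ab'
   6  s[5:],s[12:]  0  ''
   7  s[12:],s[9:]  1  'b'
   8  s[9:],s[7:]  2  'ba'
   9  s[7:],s[0:]  4  'baba'
  10  s[0:],s[2:]  5  'babab'
  11  s[2:],s[4:]  3  'bab'
  12  s[4:],s[6:]  1  'b'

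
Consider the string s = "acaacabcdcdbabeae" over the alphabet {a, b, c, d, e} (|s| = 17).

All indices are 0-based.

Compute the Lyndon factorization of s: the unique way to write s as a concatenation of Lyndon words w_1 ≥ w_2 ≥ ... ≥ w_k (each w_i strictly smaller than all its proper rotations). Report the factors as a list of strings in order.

emit factor 1: 'ac' (i=0, period=2)
emit factor 2: 'aacabcdcdbabeae' (i=2, period=15)

["ac", "aacabcdcdbabeae"]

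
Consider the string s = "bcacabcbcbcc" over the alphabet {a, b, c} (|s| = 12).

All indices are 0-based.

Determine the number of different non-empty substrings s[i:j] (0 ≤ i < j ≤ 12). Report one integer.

61

rank→(start, suffix):
  0 → (4, 'abcbcbcc')
  1 → (2, 'acabcbcbcc')
  2 → (0, 'bcacabcbcbcc')
  3 → (5, 'bcbcbcc')
  4 → (7, 'bcbcc')
  5 → (9, 'bcc')
  6 → (11, 'c')
  7 → (3, 'cabcbcbcc')
  8 → (1, 'cacabcbcbcc')
  9 → (6, 'cbcbcc')
  10 → (8, 'cbcc')
  11 → (10, 'cc')

SA = [4, 2, 0, 5, 7, 9, 11, 3, 1, 6, 8, 10]
i: (SA[i-1],SA[i]) lcp shared
  1: (4,2) 1 'a'
  2: (2,0) 0 ''
  3: (0,5) 2 'bc'
  4: (5,7) 4 'bcbc'
  5: (7,9) 2 'bc'
  6: (9,11) 0 ''
  7: (11,3) 1 'c'
  8: (3,1) 2 'ca'
  9: (1,6) 1 'c'
  10: (6,8) 3 'cbc'
  11: (8,10) 1 'c'

n(n+1)/2 = 12·13/2 = 78
Σ LCP = 0 + 1 + 0 + 2 + 4 + 2 + 0 + 1 + 2 + 1 + 3 + 1 = 17
distinct = 78 − 17 = 61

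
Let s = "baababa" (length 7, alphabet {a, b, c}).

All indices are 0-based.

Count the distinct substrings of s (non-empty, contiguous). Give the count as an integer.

sorted suffixes:
  #0 SA[0]=6  'a'
  #1 SA[1]=1  'aababa'
  #2 SA[2]=4  'aba'
  #3 SA[3]=2  'ababa'
  #4 SA[4]=5  'ba'
  #5 SA[5]=0  'baababa'
  #6 SA[6]=3  'baba'

SA = [6, 1, 4, 2, 5, 0, 3]
i: (SA[i-1],SA[i]) lcp shared
  1: (6,1) 1 'a'
  2: (1,4) 1 'a'
  3: (4,2) 3 'aba'
  4: (2,5) 0 ''
  5: (5,0) 2 'ba'
  6: (0,3) 2 'ba'

n(n+1)/2 = 7·8/2 = 28
Σ LCP = 0 + 1 + 1 + 3 + 0 + 2 + 2 = 9
distinct = 28 − 9 = 19

19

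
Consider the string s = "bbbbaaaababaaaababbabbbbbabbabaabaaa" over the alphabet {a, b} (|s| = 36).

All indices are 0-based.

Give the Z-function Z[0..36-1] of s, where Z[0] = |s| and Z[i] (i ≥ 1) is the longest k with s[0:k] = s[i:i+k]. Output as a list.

Z[0]=36
i=1: outside box; Z[1]=3 grow→box=[1,4)
i=2: min(r-i=2, Z[1]=3)=2; Z[2]=2
i=3: min(r-i=1, Z[2]=2)=1; Z[3]=1
i=4: outside box; Z[4]=0
i=5: outside box; Z[5]=0
i=6: outside box; Z[6]=0
i=7: outside box; Z[7]=0
i=8: outside box; Z[8]=1 grow→box=[8,9)
i=9: outside box; Z[9]=0
i=10: outside box; Z[10]=1 grow→box=[10,11)
i=11: outside box; Z[11]=0
i=12: outside box; Z[12]=0
i=13: outside box; Z[13]=0
i=14: outside box; Z[14]=0
i=15: outside box; Z[15]=1 grow→box=[15,16)
i=16: outside box; Z[16]=0
i=17: outside box; Z[17]=2 grow→box=[17,19)
i=18: min(r-i=1, Z[1]=3)=1; Z[18]=1
i=19: outside box; Z[19]=0
i=20: outside box; Z[20]=4 grow→box=[20,24)
i=21: min(r-i=3, Z[1]=3)=3; Z[21]=5 grow→box=[21,26)
i=22: min(r-i=4, Z[1]=3)=3; Z[22]=3
i=23: min(r-i=3, Z[2]=2)=2; Z[23]=2
i=24: min(r-i=2, Z[3]=1)=1; Z[24]=1
i=25: min(r-i=1, Z[4]=0)=0; Z[25]=0
i=26: outside box; Z[26]=2 grow→box=[26,28)
i=27: min(r-i=1, Z[1]=3)=1; Z[27]=1
i=28: outside box; Z[28]=0
i=29: outside box; Z[29]=1 grow→box=[29,30)
i=30: outside box; Z[30]=0
i=31: outside box; Z[31]=0
i=32: outside box; Z[32]=1 grow→box=[32,33)
i=33: outside box; Z[33]=0
i=34: outside box; Z[34]=0
i=35: outside box; Z[35]=0

[36, 3, 2, 1, 0, 0, 0, 0, 1, 0, 1, 0, 0, 0, 0, 1, 0, 2, 1, 0, 4, 5, 3, 2, 1, 0, 2, 1, 0, 1, 0, 0, 1, 0, 0, 0]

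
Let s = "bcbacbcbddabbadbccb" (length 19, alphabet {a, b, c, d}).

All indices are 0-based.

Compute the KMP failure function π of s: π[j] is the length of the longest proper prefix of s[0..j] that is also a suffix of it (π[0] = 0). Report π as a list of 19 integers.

[0, 0, 1, 0, 0, 1, 2, 3, 0, 0, 0, 1, 1, 0, 0, 1, 2, 0, 1]

π[0] = 0
j=1 s[j]='c': π[1]=0 (border '')
j=2 s[j]='b': π[2]=1 (border 'b')
j=3 s[j]='a': k: 1→0; π[3]=0 (border '')
j=4 s[j]='c': π[4]=0 (border '')
j=5 s[j]='b': π[5]=1 (border 'b')
j=6 s[j]='c': π[6]=2 (border 'bc')
j=7 s[j]='b': π[7]=3 (border 'bcb')
j=8 s[j]='d': k: 3→1→0; π[8]=0 (border '')
j=9 s[j]='d': π[9]=0 (border '')
j=10 s[j]='a': π[10]=0 (border '')
j=11 s[j]='b': π[11]=1 (border 'b')
j=12 s[j]='b': k: 1→0; π[12]=1 (border 'b')
j=13 s[j]='a': k: 1→0; π[13]=0 (border '')
j=14 s[j]='d': π[14]=0 (border '')
j=15 s[j]='b': π[15]=1 (border 'b')
j=16 s[j]='c': π[16]=2 (border 'bc')
j=17 s[j]='c': k: 2→0; π[17]=0 (border '')
j=18 s[j]='b': π[18]=1 (border 'b')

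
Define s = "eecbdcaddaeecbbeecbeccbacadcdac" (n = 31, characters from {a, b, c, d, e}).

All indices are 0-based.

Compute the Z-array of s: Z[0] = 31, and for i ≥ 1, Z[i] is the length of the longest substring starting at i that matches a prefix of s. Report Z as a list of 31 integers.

[31, 1, 0, 0, 0, 0, 0, 0, 0, 0, 4, 1, 0, 0, 0, 4, 1, 0, 0, 1, 0, 0, 0, 0, 0, 0, 0, 0, 0, 0, 0]

Z[0]=31
i=1: i≥r, start 0; Z[1]=1 scan→box=[1,2)
i=2: i≥r, start 0; Z[2]=0
i=3: i≥r, start 0; Z[3]=0
i=4: i≥r, start 0; Z[4]=0
i=5: i≥r, start 0; Z[5]=0
i=6: i≥r, start 0; Z[6]=0
i=7: i≥r, start 0; Z[7]=0
i=8: i≥r, start 0; Z[8]=0
i=9: i≥r, start 0; Z[9]=0
i=10: i≥r, start 0; Z[10]=4 scan→box=[10,14)
i=11: min(r-i=3, Z[1]=1)=1; Z[11]=1
i=12: min(r-i=2, Z[2]=0)=0; Z[12]=0
i=13: min(r-i=1, Z[3]=0)=0; Z[13]=0
i=14: i≥r, start 0; Z[14]=0
i=15: i≥r, start 0; Z[15]=4 scan→box=[15,19)
i=16: min(r-i=3, Z[1]=1)=1; Z[16]=1
i=17: min(r-i=2, Z[2]=0)=0; Z[17]=0
i=18: min(r-i=1, Z[3]=0)=0; Z[18]=0
i=19: i≥r, start 0; Z[19]=1 scan→box=[19,20)
i=20: i≥r, start 0; Z[20]=0
i=21: i≥r, start 0; Z[21]=0
i=22: i≥r, start 0; Z[22]=0
i=23: i≥r, start 0; Z[23]=0
i=24: i≥r, start 0; Z[24]=0
i=25: i≥r, start 0; Z[25]=0
i=26: i≥r, start 0; Z[26]=0
i=27: i≥r, start 0; Z[27]=0
i=28: i≥r, start 0; Z[28]=0
i=29: i≥r, start 0; Z[29]=0
i=30: i≥r, start 0; Z[30]=0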